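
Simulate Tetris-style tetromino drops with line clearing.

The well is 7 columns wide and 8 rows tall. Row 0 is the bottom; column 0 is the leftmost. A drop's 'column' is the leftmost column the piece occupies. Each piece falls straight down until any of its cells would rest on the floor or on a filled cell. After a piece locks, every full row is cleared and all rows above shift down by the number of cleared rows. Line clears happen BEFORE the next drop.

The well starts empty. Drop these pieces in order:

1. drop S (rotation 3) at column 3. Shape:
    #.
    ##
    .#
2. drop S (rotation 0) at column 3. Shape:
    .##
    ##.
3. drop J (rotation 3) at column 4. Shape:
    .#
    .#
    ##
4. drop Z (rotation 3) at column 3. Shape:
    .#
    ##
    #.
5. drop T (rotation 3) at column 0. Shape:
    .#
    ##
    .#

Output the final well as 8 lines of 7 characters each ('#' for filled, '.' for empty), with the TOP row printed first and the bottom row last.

Answer: ....##.
...###.
...###.
....##.
...##..
.#.#...
##.##..
.#..#..

Derivation:
Drop 1: S rot3 at col 3 lands with bottom-row=0; cleared 0 line(s) (total 0); column heights now [0 0 0 3 2 0 0], max=3
Drop 2: S rot0 at col 3 lands with bottom-row=3; cleared 0 line(s) (total 0); column heights now [0 0 0 4 5 5 0], max=5
Drop 3: J rot3 at col 4 lands with bottom-row=5; cleared 0 line(s) (total 0); column heights now [0 0 0 4 6 8 0], max=8
Drop 4: Z rot3 at col 3 lands with bottom-row=5; cleared 0 line(s) (total 0); column heights now [0 0 0 7 8 8 0], max=8
Drop 5: T rot3 at col 0 lands with bottom-row=0; cleared 0 line(s) (total 0); column heights now [2 3 0 7 8 8 0], max=8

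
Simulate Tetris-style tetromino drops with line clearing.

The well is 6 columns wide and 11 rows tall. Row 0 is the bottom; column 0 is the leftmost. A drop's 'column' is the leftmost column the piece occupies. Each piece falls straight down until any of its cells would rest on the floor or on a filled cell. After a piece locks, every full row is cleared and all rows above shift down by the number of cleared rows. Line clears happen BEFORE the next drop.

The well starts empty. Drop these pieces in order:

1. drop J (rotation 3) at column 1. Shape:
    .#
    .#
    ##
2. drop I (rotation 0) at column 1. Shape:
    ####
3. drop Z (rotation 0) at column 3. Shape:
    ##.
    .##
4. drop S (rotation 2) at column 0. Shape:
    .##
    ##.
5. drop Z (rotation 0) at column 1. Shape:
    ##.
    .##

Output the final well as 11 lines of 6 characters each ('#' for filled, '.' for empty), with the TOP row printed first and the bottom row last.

Drop 1: J rot3 at col 1 lands with bottom-row=0; cleared 0 line(s) (total 0); column heights now [0 1 3 0 0 0], max=3
Drop 2: I rot0 at col 1 lands with bottom-row=3; cleared 0 line(s) (total 0); column heights now [0 4 4 4 4 0], max=4
Drop 3: Z rot0 at col 3 lands with bottom-row=4; cleared 0 line(s) (total 0); column heights now [0 4 4 6 6 5], max=6
Drop 4: S rot2 at col 0 lands with bottom-row=4; cleared 0 line(s) (total 0); column heights now [5 6 6 6 6 5], max=6
Drop 5: Z rot0 at col 1 lands with bottom-row=6; cleared 0 line(s) (total 0); column heights now [5 8 8 7 6 5], max=8

Answer: ......
......
......
.##...
..##..
.####.
##..##
.####.
..#...
..#...
.##...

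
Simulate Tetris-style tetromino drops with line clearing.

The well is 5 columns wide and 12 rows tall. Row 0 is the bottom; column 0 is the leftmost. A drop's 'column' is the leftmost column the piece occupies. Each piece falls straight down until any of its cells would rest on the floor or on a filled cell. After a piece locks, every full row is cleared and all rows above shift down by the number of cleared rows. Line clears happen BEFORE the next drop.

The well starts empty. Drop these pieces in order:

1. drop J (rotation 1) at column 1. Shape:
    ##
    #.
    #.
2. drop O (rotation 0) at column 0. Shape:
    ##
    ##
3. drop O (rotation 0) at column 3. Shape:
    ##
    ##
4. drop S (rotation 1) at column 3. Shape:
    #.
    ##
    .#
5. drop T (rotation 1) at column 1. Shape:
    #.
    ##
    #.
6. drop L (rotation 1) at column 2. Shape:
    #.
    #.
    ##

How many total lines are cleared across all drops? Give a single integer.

Drop 1: J rot1 at col 1 lands with bottom-row=0; cleared 0 line(s) (total 0); column heights now [0 3 3 0 0], max=3
Drop 2: O rot0 at col 0 lands with bottom-row=3; cleared 0 line(s) (total 0); column heights now [5 5 3 0 0], max=5
Drop 3: O rot0 at col 3 lands with bottom-row=0; cleared 0 line(s) (total 0); column heights now [5 5 3 2 2], max=5
Drop 4: S rot1 at col 3 lands with bottom-row=2; cleared 0 line(s) (total 0); column heights now [5 5 3 5 4], max=5
Drop 5: T rot1 at col 1 lands with bottom-row=5; cleared 0 line(s) (total 0); column heights now [5 8 7 5 4], max=8
Drop 6: L rot1 at col 2 lands with bottom-row=7; cleared 0 line(s) (total 0); column heights now [5 8 10 8 4], max=10

Answer: 0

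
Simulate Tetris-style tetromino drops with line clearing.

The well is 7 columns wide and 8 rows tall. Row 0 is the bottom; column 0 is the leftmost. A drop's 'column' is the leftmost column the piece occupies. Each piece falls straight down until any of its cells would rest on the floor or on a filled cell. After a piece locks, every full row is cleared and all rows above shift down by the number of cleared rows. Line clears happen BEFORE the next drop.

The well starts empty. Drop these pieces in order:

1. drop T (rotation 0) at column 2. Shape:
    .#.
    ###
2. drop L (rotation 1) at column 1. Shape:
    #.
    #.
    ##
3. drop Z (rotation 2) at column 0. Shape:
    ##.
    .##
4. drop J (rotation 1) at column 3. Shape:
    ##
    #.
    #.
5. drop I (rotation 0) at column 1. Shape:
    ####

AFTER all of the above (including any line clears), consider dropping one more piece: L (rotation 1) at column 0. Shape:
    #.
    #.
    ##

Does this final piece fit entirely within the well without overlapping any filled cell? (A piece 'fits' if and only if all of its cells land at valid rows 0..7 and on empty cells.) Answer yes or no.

Drop 1: T rot0 at col 2 lands with bottom-row=0; cleared 0 line(s) (total 0); column heights now [0 0 1 2 1 0 0], max=2
Drop 2: L rot1 at col 1 lands with bottom-row=1; cleared 0 line(s) (total 0); column heights now [0 4 2 2 1 0 0], max=4
Drop 3: Z rot2 at col 0 lands with bottom-row=4; cleared 0 line(s) (total 0); column heights now [6 6 5 2 1 0 0], max=6
Drop 4: J rot1 at col 3 lands with bottom-row=2; cleared 0 line(s) (total 0); column heights now [6 6 5 5 5 0 0], max=6
Drop 5: I rot0 at col 1 lands with bottom-row=6; cleared 0 line(s) (total 0); column heights now [6 7 7 7 7 0 0], max=7
Test piece L rot1 at col 0 (width 2): heights before test = [6 7 7 7 7 0 0]; fits = False

Answer: no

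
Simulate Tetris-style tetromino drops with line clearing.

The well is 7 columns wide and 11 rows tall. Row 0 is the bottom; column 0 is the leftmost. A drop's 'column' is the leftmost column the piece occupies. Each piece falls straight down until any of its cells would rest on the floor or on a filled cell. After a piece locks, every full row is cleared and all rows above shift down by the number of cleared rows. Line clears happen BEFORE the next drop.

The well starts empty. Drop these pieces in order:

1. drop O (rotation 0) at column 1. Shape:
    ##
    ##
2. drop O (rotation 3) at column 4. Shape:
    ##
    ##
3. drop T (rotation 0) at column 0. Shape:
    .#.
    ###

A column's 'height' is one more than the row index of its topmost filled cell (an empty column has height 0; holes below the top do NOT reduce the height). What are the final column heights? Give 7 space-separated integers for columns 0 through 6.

Drop 1: O rot0 at col 1 lands with bottom-row=0; cleared 0 line(s) (total 0); column heights now [0 2 2 0 0 0 0], max=2
Drop 2: O rot3 at col 4 lands with bottom-row=0; cleared 0 line(s) (total 0); column heights now [0 2 2 0 2 2 0], max=2
Drop 3: T rot0 at col 0 lands with bottom-row=2; cleared 0 line(s) (total 0); column heights now [3 4 3 0 2 2 0], max=4

Answer: 3 4 3 0 2 2 0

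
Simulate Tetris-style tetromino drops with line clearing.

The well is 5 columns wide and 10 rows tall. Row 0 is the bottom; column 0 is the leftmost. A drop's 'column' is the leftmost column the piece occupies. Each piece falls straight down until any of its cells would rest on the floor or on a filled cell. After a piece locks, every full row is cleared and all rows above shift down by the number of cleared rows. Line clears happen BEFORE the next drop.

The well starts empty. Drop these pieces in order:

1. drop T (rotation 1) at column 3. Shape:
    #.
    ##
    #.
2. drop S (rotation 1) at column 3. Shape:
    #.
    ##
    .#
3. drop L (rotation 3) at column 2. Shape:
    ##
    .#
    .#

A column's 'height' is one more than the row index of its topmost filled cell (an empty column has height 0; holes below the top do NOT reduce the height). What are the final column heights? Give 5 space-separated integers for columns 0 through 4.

Drop 1: T rot1 at col 3 lands with bottom-row=0; cleared 0 line(s) (total 0); column heights now [0 0 0 3 2], max=3
Drop 2: S rot1 at col 3 lands with bottom-row=2; cleared 0 line(s) (total 0); column heights now [0 0 0 5 4], max=5
Drop 3: L rot3 at col 2 lands with bottom-row=5; cleared 0 line(s) (total 0); column heights now [0 0 8 8 4], max=8

Answer: 0 0 8 8 4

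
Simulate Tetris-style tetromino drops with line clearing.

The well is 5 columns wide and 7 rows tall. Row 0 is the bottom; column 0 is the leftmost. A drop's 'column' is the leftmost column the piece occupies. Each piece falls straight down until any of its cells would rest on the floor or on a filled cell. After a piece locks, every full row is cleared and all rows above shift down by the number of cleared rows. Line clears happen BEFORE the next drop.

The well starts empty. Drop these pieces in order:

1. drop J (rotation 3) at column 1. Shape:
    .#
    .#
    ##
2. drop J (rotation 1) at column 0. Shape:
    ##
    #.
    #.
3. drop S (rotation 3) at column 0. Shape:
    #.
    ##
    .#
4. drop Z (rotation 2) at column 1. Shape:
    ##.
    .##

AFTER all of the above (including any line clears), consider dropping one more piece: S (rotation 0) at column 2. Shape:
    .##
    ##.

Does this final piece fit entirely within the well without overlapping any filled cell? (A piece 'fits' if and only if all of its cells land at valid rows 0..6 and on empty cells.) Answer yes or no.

Answer: no

Derivation:
Drop 1: J rot3 at col 1 lands with bottom-row=0; cleared 0 line(s) (total 0); column heights now [0 1 3 0 0], max=3
Drop 2: J rot1 at col 0 lands with bottom-row=0; cleared 0 line(s) (total 0); column heights now [3 3 3 0 0], max=3
Drop 3: S rot3 at col 0 lands with bottom-row=3; cleared 0 line(s) (total 0); column heights now [6 5 3 0 0], max=6
Drop 4: Z rot2 at col 1 lands with bottom-row=4; cleared 0 line(s) (total 0); column heights now [6 6 6 5 0], max=6
Test piece S rot0 at col 2 (width 3): heights before test = [6 6 6 5 0]; fits = False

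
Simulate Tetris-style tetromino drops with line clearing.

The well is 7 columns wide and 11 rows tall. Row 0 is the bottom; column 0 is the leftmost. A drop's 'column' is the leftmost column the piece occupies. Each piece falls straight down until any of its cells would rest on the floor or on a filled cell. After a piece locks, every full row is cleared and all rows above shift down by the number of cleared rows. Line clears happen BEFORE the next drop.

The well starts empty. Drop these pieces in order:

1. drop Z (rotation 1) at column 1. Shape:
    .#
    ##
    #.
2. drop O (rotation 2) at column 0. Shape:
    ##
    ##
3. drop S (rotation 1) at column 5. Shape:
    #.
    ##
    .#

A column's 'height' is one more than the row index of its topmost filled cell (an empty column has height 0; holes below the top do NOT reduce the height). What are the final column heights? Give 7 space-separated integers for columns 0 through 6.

Answer: 4 4 3 0 0 3 2

Derivation:
Drop 1: Z rot1 at col 1 lands with bottom-row=0; cleared 0 line(s) (total 0); column heights now [0 2 3 0 0 0 0], max=3
Drop 2: O rot2 at col 0 lands with bottom-row=2; cleared 0 line(s) (total 0); column heights now [4 4 3 0 0 0 0], max=4
Drop 3: S rot1 at col 5 lands with bottom-row=0; cleared 0 line(s) (total 0); column heights now [4 4 3 0 0 3 2], max=4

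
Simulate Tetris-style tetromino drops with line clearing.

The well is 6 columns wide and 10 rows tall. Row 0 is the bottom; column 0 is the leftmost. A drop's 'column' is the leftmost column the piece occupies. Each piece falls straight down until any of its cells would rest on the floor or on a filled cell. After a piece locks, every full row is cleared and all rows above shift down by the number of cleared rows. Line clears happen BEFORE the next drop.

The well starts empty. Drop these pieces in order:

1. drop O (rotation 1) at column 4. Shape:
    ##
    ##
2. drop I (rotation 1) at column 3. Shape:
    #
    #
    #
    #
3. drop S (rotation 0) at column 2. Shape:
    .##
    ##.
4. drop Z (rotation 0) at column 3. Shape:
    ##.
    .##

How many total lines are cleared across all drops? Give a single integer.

Answer: 0

Derivation:
Drop 1: O rot1 at col 4 lands with bottom-row=0; cleared 0 line(s) (total 0); column heights now [0 0 0 0 2 2], max=2
Drop 2: I rot1 at col 3 lands with bottom-row=0; cleared 0 line(s) (total 0); column heights now [0 0 0 4 2 2], max=4
Drop 3: S rot0 at col 2 lands with bottom-row=4; cleared 0 line(s) (total 0); column heights now [0 0 5 6 6 2], max=6
Drop 4: Z rot0 at col 3 lands with bottom-row=6; cleared 0 line(s) (total 0); column heights now [0 0 5 8 8 7], max=8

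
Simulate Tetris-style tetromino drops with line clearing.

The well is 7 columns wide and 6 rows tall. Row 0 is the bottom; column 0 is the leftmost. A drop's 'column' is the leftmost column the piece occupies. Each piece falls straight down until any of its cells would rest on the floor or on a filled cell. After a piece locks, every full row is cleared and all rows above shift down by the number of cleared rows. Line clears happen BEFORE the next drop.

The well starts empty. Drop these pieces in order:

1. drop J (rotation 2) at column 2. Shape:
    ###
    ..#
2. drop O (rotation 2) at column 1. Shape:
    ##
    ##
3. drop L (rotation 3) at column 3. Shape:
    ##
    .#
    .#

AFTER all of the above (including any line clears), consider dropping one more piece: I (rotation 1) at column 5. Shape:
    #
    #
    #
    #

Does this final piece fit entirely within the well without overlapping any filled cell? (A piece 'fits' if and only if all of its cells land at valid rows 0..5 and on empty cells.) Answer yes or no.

Drop 1: J rot2 at col 2 lands with bottom-row=0; cleared 0 line(s) (total 0); column heights now [0 0 2 2 2 0 0], max=2
Drop 2: O rot2 at col 1 lands with bottom-row=2; cleared 0 line(s) (total 0); column heights now [0 4 4 2 2 0 0], max=4
Drop 3: L rot3 at col 3 lands with bottom-row=2; cleared 0 line(s) (total 0); column heights now [0 4 4 5 5 0 0], max=5
Test piece I rot1 at col 5 (width 1): heights before test = [0 4 4 5 5 0 0]; fits = True

Answer: yes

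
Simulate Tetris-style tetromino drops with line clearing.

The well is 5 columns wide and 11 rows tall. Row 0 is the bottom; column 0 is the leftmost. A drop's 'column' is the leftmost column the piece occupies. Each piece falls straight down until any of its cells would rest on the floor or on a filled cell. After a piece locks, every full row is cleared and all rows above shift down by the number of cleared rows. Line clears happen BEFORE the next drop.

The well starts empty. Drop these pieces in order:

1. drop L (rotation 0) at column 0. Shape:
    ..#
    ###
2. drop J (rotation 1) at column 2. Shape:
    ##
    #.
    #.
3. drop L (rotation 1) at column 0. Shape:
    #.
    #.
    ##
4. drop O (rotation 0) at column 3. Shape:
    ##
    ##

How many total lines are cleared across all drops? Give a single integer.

Drop 1: L rot0 at col 0 lands with bottom-row=0; cleared 0 line(s) (total 0); column heights now [1 1 2 0 0], max=2
Drop 2: J rot1 at col 2 lands with bottom-row=2; cleared 0 line(s) (total 0); column heights now [1 1 5 5 0], max=5
Drop 3: L rot1 at col 0 lands with bottom-row=1; cleared 0 line(s) (total 0); column heights now [4 2 5 5 0], max=5
Drop 4: O rot0 at col 3 lands with bottom-row=5; cleared 0 line(s) (total 0); column heights now [4 2 5 7 7], max=7

Answer: 0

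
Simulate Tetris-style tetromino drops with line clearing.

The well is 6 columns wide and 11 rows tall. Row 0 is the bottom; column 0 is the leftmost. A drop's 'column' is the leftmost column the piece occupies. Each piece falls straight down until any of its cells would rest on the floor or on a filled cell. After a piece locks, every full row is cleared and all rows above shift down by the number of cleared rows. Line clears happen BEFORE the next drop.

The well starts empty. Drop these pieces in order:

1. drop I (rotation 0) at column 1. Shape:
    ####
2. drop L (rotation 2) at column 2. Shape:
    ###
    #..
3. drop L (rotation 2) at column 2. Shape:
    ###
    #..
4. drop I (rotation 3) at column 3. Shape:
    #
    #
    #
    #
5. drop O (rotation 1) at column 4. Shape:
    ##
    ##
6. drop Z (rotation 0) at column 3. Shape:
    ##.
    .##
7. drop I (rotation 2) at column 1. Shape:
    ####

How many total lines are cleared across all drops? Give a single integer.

Drop 1: I rot0 at col 1 lands with bottom-row=0; cleared 0 line(s) (total 0); column heights now [0 1 1 1 1 0], max=1
Drop 2: L rot2 at col 2 lands with bottom-row=1; cleared 0 line(s) (total 0); column heights now [0 1 3 3 3 0], max=3
Drop 3: L rot2 at col 2 lands with bottom-row=3; cleared 0 line(s) (total 0); column heights now [0 1 5 5 5 0], max=5
Drop 4: I rot3 at col 3 lands with bottom-row=5; cleared 0 line(s) (total 0); column heights now [0 1 5 9 5 0], max=9
Drop 5: O rot1 at col 4 lands with bottom-row=5; cleared 0 line(s) (total 0); column heights now [0 1 5 9 7 7], max=9
Drop 6: Z rot0 at col 3 lands with bottom-row=8; cleared 0 line(s) (total 0); column heights now [0 1 5 10 10 9], max=10
Drop 7: I rot2 at col 1 lands with bottom-row=10; cleared 0 line(s) (total 0); column heights now [0 11 11 11 11 9], max=11

Answer: 0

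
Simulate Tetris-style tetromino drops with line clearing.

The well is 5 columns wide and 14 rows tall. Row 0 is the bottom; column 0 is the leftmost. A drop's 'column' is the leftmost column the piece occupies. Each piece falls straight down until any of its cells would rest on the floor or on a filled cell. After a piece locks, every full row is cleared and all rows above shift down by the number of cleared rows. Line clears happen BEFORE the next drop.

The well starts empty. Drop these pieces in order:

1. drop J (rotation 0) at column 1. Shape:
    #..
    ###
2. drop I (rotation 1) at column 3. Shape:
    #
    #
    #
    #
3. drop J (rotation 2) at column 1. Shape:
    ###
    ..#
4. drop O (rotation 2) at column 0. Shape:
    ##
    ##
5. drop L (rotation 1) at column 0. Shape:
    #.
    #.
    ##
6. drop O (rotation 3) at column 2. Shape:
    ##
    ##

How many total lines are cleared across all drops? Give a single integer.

Answer: 0

Derivation:
Drop 1: J rot0 at col 1 lands with bottom-row=0; cleared 0 line(s) (total 0); column heights now [0 2 1 1 0], max=2
Drop 2: I rot1 at col 3 lands with bottom-row=1; cleared 0 line(s) (total 0); column heights now [0 2 1 5 0], max=5
Drop 3: J rot2 at col 1 lands with bottom-row=5; cleared 0 line(s) (total 0); column heights now [0 7 7 7 0], max=7
Drop 4: O rot2 at col 0 lands with bottom-row=7; cleared 0 line(s) (total 0); column heights now [9 9 7 7 0], max=9
Drop 5: L rot1 at col 0 lands with bottom-row=9; cleared 0 line(s) (total 0); column heights now [12 10 7 7 0], max=12
Drop 6: O rot3 at col 2 lands with bottom-row=7; cleared 0 line(s) (total 0); column heights now [12 10 9 9 0], max=12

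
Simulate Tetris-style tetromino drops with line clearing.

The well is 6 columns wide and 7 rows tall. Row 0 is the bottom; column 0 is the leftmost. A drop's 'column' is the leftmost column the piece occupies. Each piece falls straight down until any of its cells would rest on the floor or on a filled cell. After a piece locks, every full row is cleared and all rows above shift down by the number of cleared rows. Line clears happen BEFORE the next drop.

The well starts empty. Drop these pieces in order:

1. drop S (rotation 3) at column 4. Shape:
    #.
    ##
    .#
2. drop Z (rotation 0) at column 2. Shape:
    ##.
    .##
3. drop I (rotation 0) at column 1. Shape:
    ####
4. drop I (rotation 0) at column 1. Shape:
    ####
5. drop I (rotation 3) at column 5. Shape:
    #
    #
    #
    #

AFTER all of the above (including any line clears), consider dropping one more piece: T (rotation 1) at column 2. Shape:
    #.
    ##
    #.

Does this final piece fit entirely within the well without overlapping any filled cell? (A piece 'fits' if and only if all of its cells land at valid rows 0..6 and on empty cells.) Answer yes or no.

Drop 1: S rot3 at col 4 lands with bottom-row=0; cleared 0 line(s) (total 0); column heights now [0 0 0 0 3 2], max=3
Drop 2: Z rot0 at col 2 lands with bottom-row=3; cleared 0 line(s) (total 0); column heights now [0 0 5 5 4 2], max=5
Drop 3: I rot0 at col 1 lands with bottom-row=5; cleared 0 line(s) (total 0); column heights now [0 6 6 6 6 2], max=6
Drop 4: I rot0 at col 1 lands with bottom-row=6; cleared 0 line(s) (total 0); column heights now [0 7 7 7 7 2], max=7
Drop 5: I rot3 at col 5 lands with bottom-row=2; cleared 0 line(s) (total 0); column heights now [0 7 7 7 7 6], max=7
Test piece T rot1 at col 2 (width 2): heights before test = [0 7 7 7 7 6]; fits = False

Answer: no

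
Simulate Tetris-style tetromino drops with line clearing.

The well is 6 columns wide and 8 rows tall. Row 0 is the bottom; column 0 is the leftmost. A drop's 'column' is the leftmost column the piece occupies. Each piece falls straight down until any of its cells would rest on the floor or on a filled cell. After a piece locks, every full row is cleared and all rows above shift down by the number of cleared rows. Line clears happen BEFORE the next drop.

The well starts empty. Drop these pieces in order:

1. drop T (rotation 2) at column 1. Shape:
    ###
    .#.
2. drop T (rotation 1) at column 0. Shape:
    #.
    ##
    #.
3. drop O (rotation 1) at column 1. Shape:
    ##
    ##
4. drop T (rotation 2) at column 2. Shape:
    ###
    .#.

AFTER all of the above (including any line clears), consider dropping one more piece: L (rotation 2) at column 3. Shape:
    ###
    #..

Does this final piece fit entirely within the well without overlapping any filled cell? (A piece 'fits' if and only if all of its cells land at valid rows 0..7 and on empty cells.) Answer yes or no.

Answer: yes

Derivation:
Drop 1: T rot2 at col 1 lands with bottom-row=0; cleared 0 line(s) (total 0); column heights now [0 2 2 2 0 0], max=2
Drop 2: T rot1 at col 0 lands with bottom-row=1; cleared 0 line(s) (total 0); column heights now [4 3 2 2 0 0], max=4
Drop 3: O rot1 at col 1 lands with bottom-row=3; cleared 0 line(s) (total 0); column heights now [4 5 5 2 0 0], max=5
Drop 4: T rot2 at col 2 lands with bottom-row=4; cleared 0 line(s) (total 0); column heights now [4 5 6 6 6 0], max=6
Test piece L rot2 at col 3 (width 3): heights before test = [4 5 6 6 6 0]; fits = True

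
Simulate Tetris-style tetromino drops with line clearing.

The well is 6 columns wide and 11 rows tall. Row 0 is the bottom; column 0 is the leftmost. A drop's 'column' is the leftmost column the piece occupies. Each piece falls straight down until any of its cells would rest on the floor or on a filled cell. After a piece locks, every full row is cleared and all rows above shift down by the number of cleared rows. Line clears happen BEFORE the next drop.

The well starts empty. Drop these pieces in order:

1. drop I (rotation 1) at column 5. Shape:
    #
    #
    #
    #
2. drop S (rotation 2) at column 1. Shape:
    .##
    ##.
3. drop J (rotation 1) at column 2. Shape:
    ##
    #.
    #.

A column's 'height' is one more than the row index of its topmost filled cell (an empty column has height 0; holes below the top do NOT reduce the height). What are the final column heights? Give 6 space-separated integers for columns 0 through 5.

Drop 1: I rot1 at col 5 lands with bottom-row=0; cleared 0 line(s) (total 0); column heights now [0 0 0 0 0 4], max=4
Drop 2: S rot2 at col 1 lands with bottom-row=0; cleared 0 line(s) (total 0); column heights now [0 1 2 2 0 4], max=4
Drop 3: J rot1 at col 2 lands with bottom-row=2; cleared 0 line(s) (total 0); column heights now [0 1 5 5 0 4], max=5

Answer: 0 1 5 5 0 4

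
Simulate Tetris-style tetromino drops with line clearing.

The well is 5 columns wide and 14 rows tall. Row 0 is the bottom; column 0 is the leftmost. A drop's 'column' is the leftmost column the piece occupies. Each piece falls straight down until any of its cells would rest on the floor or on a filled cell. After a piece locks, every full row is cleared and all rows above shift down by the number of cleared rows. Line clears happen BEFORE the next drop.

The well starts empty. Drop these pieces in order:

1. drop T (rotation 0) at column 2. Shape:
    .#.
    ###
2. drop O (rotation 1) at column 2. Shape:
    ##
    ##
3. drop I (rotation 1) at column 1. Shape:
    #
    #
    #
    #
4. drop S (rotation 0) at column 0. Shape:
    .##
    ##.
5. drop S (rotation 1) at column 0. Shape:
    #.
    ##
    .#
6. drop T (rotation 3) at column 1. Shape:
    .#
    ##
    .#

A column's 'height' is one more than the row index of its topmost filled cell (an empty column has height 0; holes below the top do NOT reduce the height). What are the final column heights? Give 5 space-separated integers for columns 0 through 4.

Drop 1: T rot0 at col 2 lands with bottom-row=0; cleared 0 line(s) (total 0); column heights now [0 0 1 2 1], max=2
Drop 2: O rot1 at col 2 lands with bottom-row=2; cleared 0 line(s) (total 0); column heights now [0 0 4 4 1], max=4
Drop 3: I rot1 at col 1 lands with bottom-row=0; cleared 0 line(s) (total 0); column heights now [0 4 4 4 1], max=4
Drop 4: S rot0 at col 0 lands with bottom-row=4; cleared 0 line(s) (total 0); column heights now [5 6 6 4 1], max=6
Drop 5: S rot1 at col 0 lands with bottom-row=6; cleared 0 line(s) (total 0); column heights now [9 8 6 4 1], max=9
Drop 6: T rot3 at col 1 lands with bottom-row=7; cleared 0 line(s) (total 0); column heights now [9 9 10 4 1], max=10

Answer: 9 9 10 4 1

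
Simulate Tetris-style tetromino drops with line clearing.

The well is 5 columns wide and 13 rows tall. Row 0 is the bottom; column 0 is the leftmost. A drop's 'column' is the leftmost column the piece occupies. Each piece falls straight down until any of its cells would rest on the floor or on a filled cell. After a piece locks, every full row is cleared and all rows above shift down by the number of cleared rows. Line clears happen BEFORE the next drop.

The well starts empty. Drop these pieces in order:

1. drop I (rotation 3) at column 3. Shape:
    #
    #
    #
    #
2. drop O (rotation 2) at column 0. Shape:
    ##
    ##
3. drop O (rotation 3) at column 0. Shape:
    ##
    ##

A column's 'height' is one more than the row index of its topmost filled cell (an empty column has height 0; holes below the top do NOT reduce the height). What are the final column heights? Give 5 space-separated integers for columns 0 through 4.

Drop 1: I rot3 at col 3 lands with bottom-row=0; cleared 0 line(s) (total 0); column heights now [0 0 0 4 0], max=4
Drop 2: O rot2 at col 0 lands with bottom-row=0; cleared 0 line(s) (total 0); column heights now [2 2 0 4 0], max=4
Drop 3: O rot3 at col 0 lands with bottom-row=2; cleared 0 line(s) (total 0); column heights now [4 4 0 4 0], max=4

Answer: 4 4 0 4 0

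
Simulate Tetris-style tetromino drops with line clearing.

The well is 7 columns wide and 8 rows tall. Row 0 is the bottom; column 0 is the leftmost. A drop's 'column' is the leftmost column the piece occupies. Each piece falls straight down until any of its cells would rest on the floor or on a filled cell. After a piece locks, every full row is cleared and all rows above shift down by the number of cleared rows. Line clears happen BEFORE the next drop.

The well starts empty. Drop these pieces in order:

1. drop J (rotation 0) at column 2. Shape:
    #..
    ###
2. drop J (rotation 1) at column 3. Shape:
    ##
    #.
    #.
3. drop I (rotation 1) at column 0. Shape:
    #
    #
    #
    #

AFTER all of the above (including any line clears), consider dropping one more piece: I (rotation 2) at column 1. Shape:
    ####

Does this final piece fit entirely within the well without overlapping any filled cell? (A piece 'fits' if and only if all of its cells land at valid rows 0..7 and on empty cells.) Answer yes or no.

Answer: yes

Derivation:
Drop 1: J rot0 at col 2 lands with bottom-row=0; cleared 0 line(s) (total 0); column heights now [0 0 2 1 1 0 0], max=2
Drop 2: J rot1 at col 3 lands with bottom-row=1; cleared 0 line(s) (total 0); column heights now [0 0 2 4 4 0 0], max=4
Drop 3: I rot1 at col 0 lands with bottom-row=0; cleared 0 line(s) (total 0); column heights now [4 0 2 4 4 0 0], max=4
Test piece I rot2 at col 1 (width 4): heights before test = [4 0 2 4 4 0 0]; fits = True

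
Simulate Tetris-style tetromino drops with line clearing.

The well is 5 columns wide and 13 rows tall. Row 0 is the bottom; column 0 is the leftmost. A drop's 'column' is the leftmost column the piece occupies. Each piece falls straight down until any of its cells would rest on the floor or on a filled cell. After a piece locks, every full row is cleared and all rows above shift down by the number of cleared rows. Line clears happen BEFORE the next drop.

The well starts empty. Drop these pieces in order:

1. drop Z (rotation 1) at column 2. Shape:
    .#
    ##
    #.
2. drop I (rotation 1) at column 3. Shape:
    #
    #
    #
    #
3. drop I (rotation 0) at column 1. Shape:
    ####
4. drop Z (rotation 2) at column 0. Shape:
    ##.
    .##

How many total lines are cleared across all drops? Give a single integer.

Answer: 0

Derivation:
Drop 1: Z rot1 at col 2 lands with bottom-row=0; cleared 0 line(s) (total 0); column heights now [0 0 2 3 0], max=3
Drop 2: I rot1 at col 3 lands with bottom-row=3; cleared 0 line(s) (total 0); column heights now [0 0 2 7 0], max=7
Drop 3: I rot0 at col 1 lands with bottom-row=7; cleared 0 line(s) (total 0); column heights now [0 8 8 8 8], max=8
Drop 4: Z rot2 at col 0 lands with bottom-row=8; cleared 0 line(s) (total 0); column heights now [10 10 9 8 8], max=10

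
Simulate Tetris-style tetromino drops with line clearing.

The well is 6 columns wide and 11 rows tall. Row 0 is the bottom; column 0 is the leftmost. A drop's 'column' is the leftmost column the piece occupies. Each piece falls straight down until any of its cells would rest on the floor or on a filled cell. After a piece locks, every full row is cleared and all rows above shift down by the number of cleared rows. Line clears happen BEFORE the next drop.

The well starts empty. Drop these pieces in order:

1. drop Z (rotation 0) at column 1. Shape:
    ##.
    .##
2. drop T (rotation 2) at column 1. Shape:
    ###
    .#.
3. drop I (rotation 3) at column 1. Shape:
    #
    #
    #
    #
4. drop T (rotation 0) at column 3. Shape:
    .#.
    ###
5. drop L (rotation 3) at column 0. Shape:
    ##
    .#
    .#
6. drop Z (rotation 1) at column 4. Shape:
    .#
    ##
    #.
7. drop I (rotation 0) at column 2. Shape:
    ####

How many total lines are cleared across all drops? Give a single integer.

Answer: 0

Derivation:
Drop 1: Z rot0 at col 1 lands with bottom-row=0; cleared 0 line(s) (total 0); column heights now [0 2 2 1 0 0], max=2
Drop 2: T rot2 at col 1 lands with bottom-row=2; cleared 0 line(s) (total 0); column heights now [0 4 4 4 0 0], max=4
Drop 3: I rot3 at col 1 lands with bottom-row=4; cleared 0 line(s) (total 0); column heights now [0 8 4 4 0 0], max=8
Drop 4: T rot0 at col 3 lands with bottom-row=4; cleared 0 line(s) (total 0); column heights now [0 8 4 5 6 5], max=8
Drop 5: L rot3 at col 0 lands with bottom-row=8; cleared 0 line(s) (total 0); column heights now [11 11 4 5 6 5], max=11
Drop 6: Z rot1 at col 4 lands with bottom-row=6; cleared 0 line(s) (total 0); column heights now [11 11 4 5 8 9], max=11
Drop 7: I rot0 at col 2 lands with bottom-row=9; cleared 0 line(s) (total 0); column heights now [11 11 10 10 10 10], max=11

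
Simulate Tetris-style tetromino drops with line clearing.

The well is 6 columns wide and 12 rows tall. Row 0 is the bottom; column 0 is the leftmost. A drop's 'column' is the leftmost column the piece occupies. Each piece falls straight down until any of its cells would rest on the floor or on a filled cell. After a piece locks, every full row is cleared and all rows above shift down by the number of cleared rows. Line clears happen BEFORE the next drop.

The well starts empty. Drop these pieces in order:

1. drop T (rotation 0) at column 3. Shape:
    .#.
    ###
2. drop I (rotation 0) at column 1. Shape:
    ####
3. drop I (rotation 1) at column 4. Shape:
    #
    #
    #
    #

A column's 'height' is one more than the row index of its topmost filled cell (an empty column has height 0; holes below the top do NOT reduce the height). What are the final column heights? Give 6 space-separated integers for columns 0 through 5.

Answer: 0 3 3 3 7 1

Derivation:
Drop 1: T rot0 at col 3 lands with bottom-row=0; cleared 0 line(s) (total 0); column heights now [0 0 0 1 2 1], max=2
Drop 2: I rot0 at col 1 lands with bottom-row=2; cleared 0 line(s) (total 0); column heights now [0 3 3 3 3 1], max=3
Drop 3: I rot1 at col 4 lands with bottom-row=3; cleared 0 line(s) (total 0); column heights now [0 3 3 3 7 1], max=7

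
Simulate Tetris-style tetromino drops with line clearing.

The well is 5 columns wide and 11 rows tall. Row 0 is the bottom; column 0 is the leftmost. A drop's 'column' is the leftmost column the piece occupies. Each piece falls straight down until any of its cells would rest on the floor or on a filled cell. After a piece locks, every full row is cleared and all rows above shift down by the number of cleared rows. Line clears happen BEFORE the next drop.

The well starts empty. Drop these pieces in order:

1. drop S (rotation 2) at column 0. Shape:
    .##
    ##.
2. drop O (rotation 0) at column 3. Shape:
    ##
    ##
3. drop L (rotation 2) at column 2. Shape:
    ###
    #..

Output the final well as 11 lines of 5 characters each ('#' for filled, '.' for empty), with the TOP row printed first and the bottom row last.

Answer: .....
.....
.....
.....
.....
.....
.....
..###
..#..
.####
##.##

Derivation:
Drop 1: S rot2 at col 0 lands with bottom-row=0; cleared 0 line(s) (total 0); column heights now [1 2 2 0 0], max=2
Drop 2: O rot0 at col 3 lands with bottom-row=0; cleared 0 line(s) (total 0); column heights now [1 2 2 2 2], max=2
Drop 3: L rot2 at col 2 lands with bottom-row=2; cleared 0 line(s) (total 0); column heights now [1 2 4 4 4], max=4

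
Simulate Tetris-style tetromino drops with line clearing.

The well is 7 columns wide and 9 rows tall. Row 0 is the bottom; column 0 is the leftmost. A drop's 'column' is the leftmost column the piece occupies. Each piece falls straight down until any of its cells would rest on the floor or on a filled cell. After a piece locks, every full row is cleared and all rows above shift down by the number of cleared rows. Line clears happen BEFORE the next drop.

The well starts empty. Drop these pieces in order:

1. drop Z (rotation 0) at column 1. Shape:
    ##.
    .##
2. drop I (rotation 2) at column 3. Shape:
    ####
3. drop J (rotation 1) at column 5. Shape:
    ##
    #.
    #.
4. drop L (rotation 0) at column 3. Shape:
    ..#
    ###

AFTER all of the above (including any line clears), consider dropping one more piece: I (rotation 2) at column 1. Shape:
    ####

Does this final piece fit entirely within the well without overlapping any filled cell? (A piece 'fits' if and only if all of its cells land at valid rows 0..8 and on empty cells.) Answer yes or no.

Drop 1: Z rot0 at col 1 lands with bottom-row=0; cleared 0 line(s) (total 0); column heights now [0 2 2 1 0 0 0], max=2
Drop 2: I rot2 at col 3 lands with bottom-row=1; cleared 0 line(s) (total 0); column heights now [0 2 2 2 2 2 2], max=2
Drop 3: J rot1 at col 5 lands with bottom-row=2; cleared 0 line(s) (total 0); column heights now [0 2 2 2 2 5 5], max=5
Drop 4: L rot0 at col 3 lands with bottom-row=5; cleared 0 line(s) (total 0); column heights now [0 2 2 6 6 7 5], max=7
Test piece I rot2 at col 1 (width 4): heights before test = [0 2 2 6 6 7 5]; fits = True

Answer: yes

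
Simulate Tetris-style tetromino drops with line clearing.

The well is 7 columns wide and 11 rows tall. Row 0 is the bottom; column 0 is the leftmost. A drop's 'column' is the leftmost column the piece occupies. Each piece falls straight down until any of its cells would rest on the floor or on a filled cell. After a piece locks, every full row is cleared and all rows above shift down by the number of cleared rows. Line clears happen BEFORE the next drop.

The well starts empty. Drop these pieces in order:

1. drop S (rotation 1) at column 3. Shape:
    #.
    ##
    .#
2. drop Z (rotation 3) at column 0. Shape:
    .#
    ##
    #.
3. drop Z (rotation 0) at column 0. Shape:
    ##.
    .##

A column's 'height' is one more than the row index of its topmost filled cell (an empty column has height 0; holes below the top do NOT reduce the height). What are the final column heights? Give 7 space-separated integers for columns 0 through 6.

Drop 1: S rot1 at col 3 lands with bottom-row=0; cleared 0 line(s) (total 0); column heights now [0 0 0 3 2 0 0], max=3
Drop 2: Z rot3 at col 0 lands with bottom-row=0; cleared 0 line(s) (total 0); column heights now [2 3 0 3 2 0 0], max=3
Drop 3: Z rot0 at col 0 lands with bottom-row=3; cleared 0 line(s) (total 0); column heights now [5 5 4 3 2 0 0], max=5

Answer: 5 5 4 3 2 0 0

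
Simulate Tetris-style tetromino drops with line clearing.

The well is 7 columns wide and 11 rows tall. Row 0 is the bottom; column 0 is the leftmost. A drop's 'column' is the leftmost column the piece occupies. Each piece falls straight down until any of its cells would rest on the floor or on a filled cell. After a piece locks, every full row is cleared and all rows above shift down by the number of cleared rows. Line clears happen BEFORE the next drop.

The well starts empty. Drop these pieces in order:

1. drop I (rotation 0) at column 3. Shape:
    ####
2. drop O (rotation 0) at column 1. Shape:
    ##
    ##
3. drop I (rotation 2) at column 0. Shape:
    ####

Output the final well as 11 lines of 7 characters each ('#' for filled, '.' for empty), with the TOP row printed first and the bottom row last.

Answer: .......
.......
.......
.......
.......
.......
.......
.......
####...
.##....
.######

Derivation:
Drop 1: I rot0 at col 3 lands with bottom-row=0; cleared 0 line(s) (total 0); column heights now [0 0 0 1 1 1 1], max=1
Drop 2: O rot0 at col 1 lands with bottom-row=0; cleared 0 line(s) (total 0); column heights now [0 2 2 1 1 1 1], max=2
Drop 3: I rot2 at col 0 lands with bottom-row=2; cleared 0 line(s) (total 0); column heights now [3 3 3 3 1 1 1], max=3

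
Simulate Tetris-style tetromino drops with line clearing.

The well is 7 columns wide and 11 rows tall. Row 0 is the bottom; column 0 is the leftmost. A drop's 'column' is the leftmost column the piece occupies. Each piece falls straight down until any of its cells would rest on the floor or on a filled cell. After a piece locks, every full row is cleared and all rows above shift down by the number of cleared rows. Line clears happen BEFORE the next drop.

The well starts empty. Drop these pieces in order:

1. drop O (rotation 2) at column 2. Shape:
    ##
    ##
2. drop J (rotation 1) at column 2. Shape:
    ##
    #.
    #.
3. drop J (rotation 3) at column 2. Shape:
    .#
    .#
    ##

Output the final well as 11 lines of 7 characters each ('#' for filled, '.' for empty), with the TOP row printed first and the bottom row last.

Drop 1: O rot2 at col 2 lands with bottom-row=0; cleared 0 line(s) (total 0); column heights now [0 0 2 2 0 0 0], max=2
Drop 2: J rot1 at col 2 lands with bottom-row=2; cleared 0 line(s) (total 0); column heights now [0 0 5 5 0 0 0], max=5
Drop 3: J rot3 at col 2 lands with bottom-row=5; cleared 0 line(s) (total 0); column heights now [0 0 6 8 0 0 0], max=8

Answer: .......
.......
.......
...#...
...#...
..##...
..##...
..#....
..#....
..##...
..##...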